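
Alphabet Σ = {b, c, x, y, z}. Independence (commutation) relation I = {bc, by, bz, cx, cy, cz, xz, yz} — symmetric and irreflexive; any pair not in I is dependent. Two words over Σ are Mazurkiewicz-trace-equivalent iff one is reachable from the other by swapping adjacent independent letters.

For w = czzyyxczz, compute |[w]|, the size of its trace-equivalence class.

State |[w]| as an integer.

0(c) covers ∅
1(z) covers ∅
2(z) covers 1:z
3(y) covers ∅
4(y) covers 3:y
5(x) covers 4:y
6(c) covers 0:c
7(z) covers 2:z
8(z) covers 7:z
floor of heap: 0:c, 1:z, 3:y
completions by unplaced set U, small U first (add the entries for U minus each lowest piece of U):
  |U|=1: {5}:1  {6}:1  {8}:1
  |U|=2: {0,6}:1  {4,5}:1  {5,6}:2  {5,8}:2  {6,8}:2  {7,8}:1
  |U|=3: {0,5,6}:3  {0,6,8}:3  {2,7,8}:1  {3,4,5}:1  {4,5,6}:3  {4,5,8}:3  {5,6,8}:6  {5,7,8}:3  {6,7,8}:3
  |U|=4: {0,4,5,6}:6  {0,5,6,8}:12  {0,6,7,8}:6  {1,2,7,8}:1  {2,5,7,8}:4  {2,6,7,8}:4  {3,4,5,6}:4  {3,4,5,8}:4  {4,5,6,8}:12  {4,5,7,8}:6  {5,6,7,8}:12
  |U|=5: {0,2,6,7,8}:10  {0,3,4,5,6}:10  {0,4,5,6,8}:30  {0,5,6,7,8}:30  {1,2,5,7,8}:5  {1,2,6,7,8}:5  {2,4,5,7,8}:10  {2,5,6,7,8}:20  {3,4,5,6,8}:20  {3,4,5,7,8}:10  {4,5,6,7,8}:30
  |U|=6: {0,1,2,6,7,8}:15  {0,2,5,6,7,8}:60  {0,3,4,5,6,8}:60  {0,4,5,6,7,8}:90  {1,2,4,5,7,8}:15  {1,2,5,6,7,8}:30  {2,3,4,5,7,8}:20  {2,4,5,6,7,8}:60  {3,4,5,6,7,8}:60
  |U|=7: {0,1,2,5,6,7,8}:105  {0,2,4,5,6,7,8}:210  {0,3,4,5,6,7,8}:210  {1,2,3,4,5,7,8}:35  {1,2,4,5,6,7,8}:105  {2,3,4,5,6,7,8}:140
  start at 0(c): 280
  start at 1(z): 560
  start at 3(y): 420
sum over floor = 1260

1260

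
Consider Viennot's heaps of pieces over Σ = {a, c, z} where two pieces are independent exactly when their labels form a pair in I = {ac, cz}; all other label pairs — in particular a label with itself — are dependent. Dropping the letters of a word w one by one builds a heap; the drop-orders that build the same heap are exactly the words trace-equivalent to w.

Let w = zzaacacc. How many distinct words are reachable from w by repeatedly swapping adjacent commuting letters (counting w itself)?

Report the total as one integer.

56

0(z) covers ∅
1(z) covers 0:z
2(a) covers 1:z
3(a) covers 2:a
4(c) covers ∅
5(a) covers 3:a
6(c) covers 4:c
7(c) covers 6:c
floor of heap: 0:z, 4:c
completions by unplaced set U, small U first (add the entries for U minus each lowest piece of U):
  |U|=1: {5}:1  {7}:1
  |U|=2: {3,5}:1  {5,7}:2  {6,7}:1
  |U|=3: {2,3,5}:1  {3,5,7}:3  {4,6,7}:1  {5,6,7}:3
  |U|=4: {1,2,3,5}:1  {2,3,5,7}:4  {3,5,6,7}:6  {4,5,6,7}:4
  |U|=5: {0,1,2,3,5}:1  {1,2,3,5,7}:5  {2,3,5,6,7}:10  {3,4,5,6,7}:10
  |U|=6: {0,1,2,3,5,7}:6  {1,2,3,5,6,7}:15  {2,3,4,5,6,7}:20
  start at 0(z): 35
  start at 4(c): 21
sum over floor = 56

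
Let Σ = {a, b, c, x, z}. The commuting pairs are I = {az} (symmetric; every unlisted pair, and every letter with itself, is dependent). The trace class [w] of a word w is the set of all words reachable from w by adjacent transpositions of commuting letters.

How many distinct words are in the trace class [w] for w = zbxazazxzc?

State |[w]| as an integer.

6

drop 0:z onto floor
drop 1:b onto {0:z}
drop 2:x onto {1:b}
drop 3:a onto {2:x}
drop 4:z onto {2:x}
drop 5:a onto {3:a}
drop 6:z onto {4:z}
drop 7:x onto {5:a, 6:z}
drop 8:z onto {7:x}
drop 9:c onto {8:z}
ground layer = {0:z}
drop-orders for the pieces not yet dropped (sum over which currently-grounded one goes next):
  1 to go: {9} 1
  2 to go: {8,9} 1
  3 to go: {7,8,9} 1
  4 to go: {5,7,8,9} 1  {6,7,8,9} 1
  5 to go: {3,5,7,8,9} 1  {4,6,7,8,9} 1  {5,6,7,8,9} 2
  6 to go: {3,5,6,7,8,9} 3  {4,5,6,7,8,9} 3
  7 to go: {3,4,5,6,7,8,9} 6
  8 to go: {2,3,4,5,6,7,8,9} 6
  if 0:z drops first: 6 orders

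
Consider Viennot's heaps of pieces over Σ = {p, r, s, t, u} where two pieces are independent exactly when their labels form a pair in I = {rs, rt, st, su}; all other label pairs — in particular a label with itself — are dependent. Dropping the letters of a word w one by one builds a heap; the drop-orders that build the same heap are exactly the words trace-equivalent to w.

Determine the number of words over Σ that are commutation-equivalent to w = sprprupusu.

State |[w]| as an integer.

3

piece 0:s — minimal
piece 1:p rests on {0:s}
piece 2:r rests on {1:p}
piece 3:p rests on {2:r}
piece 4:r rests on {3:p}
piece 5:u rests on {4:r}
piece 6:p rests on {5:u}
piece 7:u rests on {6:p}
piece 8:s rests on {6:p}
piece 9:u rests on {7:u}
minimal pieces: {0:s}
ways to finish when only these pieces remain (= sum over removing one remaining piece with nothing left below it):
  1 left: {8}→1  {9}→1
  2 left: {7,9}→1  {8,9}→2
  3 left: {7,8,9}→3
  4 left: {6,7,8,9}→3
  5 left: {5,6,7,8,9}→3
  6 left: {4,5,6,7,8,9}→3
  7 left: {3,4,5,6,7,8,9}→3
  8 left: {2,3,4,5,6,7,8,9}→3
  placing 0:s first → 3 extensions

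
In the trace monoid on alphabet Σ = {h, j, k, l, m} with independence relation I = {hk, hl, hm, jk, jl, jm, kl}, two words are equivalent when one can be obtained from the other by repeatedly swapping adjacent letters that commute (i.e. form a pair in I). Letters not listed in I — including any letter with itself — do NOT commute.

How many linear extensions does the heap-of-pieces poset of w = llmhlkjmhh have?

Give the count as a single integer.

420

#0=l has no predecessor
#1=l depends on [0:l]
#2=m depends on [1:l]
#3=h has no predecessor
#4=l depends on [2:m]
#5=k depends on [2:m]
#6=j depends on [3:h]
#7=m depends on [4:l, 5:k]
#8=h depends on [6:j]
#9=h depends on [8:h]
sources: [0:l, 3:h]
N(rest) = Σ N(rest − s) over sources s of rest; N(one piece) = 1:
  size 1 → [7]=1  [9]=1
  size 2 → [4,7]=1  [5,7]=1  [7,9]=2  [8,9]=1
  size 3 → [4,5,7]=2  [4,7,9]=3  [5,7,9]=3  [6,8,9]=1  [7,8,9]=3
  size 4 → [2,4,5,7]=2  [3,6,8,9]=1  [4,5,7,9]=8  [4,7,8,9]=6  [5,7,8,9]=6  [6,7,8,9]=4
  size 5 → [1,2,4,5,7]=2  [2,4,5,7,9]=10  [3,6,7,8,9]=5  [4,5,7,8,9]=20  [4,6,7,8,9]=10  [5,6,7,8,9]=10
  size 6 → [0,1,2,4,5,7]=2  [1,2,4,5,7,9]=12  [2,4,5,7,8,9]=30  [3,4,6,7,8,9]=15  [3,5,6,7,8,9]=15  [4,5,6,7,8,9]=40
  size 7 → [0,1,2,4,5,7,9]=14  [1,2,4,5,7,8,9]=42  [2,4,5,6,7,8,9]=70  [3,4,5,6,7,8,9]=70
  size 8 → [0,1,2,4,5,7,8,9]=56  [1,2,4,5,6,7,8,9]=112  [2,3,4,5,6,7,8,9]=140
  first=0(l) contributes 252
  first=3(h) contributes 168
|[w]| = 420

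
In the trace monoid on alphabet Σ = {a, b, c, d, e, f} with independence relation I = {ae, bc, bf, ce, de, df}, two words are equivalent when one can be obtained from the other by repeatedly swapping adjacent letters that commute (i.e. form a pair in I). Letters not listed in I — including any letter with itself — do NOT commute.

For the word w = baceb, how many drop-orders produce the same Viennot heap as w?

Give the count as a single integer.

0(b) covers ∅
1(a) covers 0:b
2(c) covers 1:a
3(e) covers 0:b
4(b) covers 1:a, 3:e
floor of heap: 0:b
completions by unplaced set U, small U first (add the entries for U minus each lowest piece of U):
  |U|=1: {2}:1  {4}:1
  |U|=2: {2,4}:2  {3,4}:1
  |U|=3: {1,2,4}:2  {2,3,4}:3
  start at 0(b): 5

5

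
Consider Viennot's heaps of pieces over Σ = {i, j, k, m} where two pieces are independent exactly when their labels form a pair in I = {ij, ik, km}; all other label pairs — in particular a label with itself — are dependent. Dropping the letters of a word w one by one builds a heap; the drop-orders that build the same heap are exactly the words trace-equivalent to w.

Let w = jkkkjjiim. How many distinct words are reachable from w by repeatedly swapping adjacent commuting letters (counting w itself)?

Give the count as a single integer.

0(j) covers ∅
1(k) covers 0:j
2(k) covers 1:k
3(k) covers 2:k
4(j) covers 3:k
5(j) covers 4:j
6(i) covers ∅
7(i) covers 6:i
8(m) covers 5:j, 7:i
floor of heap: 0:j, 6:i
completions by unplaced set U, small U first (add the entries for U minus each lowest piece of U):
  |U|=1: {8}:1
  |U|=2: {5,8}:1  {7,8}:1
  |U|=3: {4,5,8}:1  {5,7,8}:2  {6,7,8}:1
  |U|=4: {3,4,5,8}:1  {4,5,7,8}:3  {5,6,7,8}:3
  |U|=5: {2,3,4,5,8}:1  {3,4,5,7,8}:4  {4,5,6,7,8}:6
  |U|=6: {1,2,3,4,5,8}:1  {2,3,4,5,7,8}:5  {3,4,5,6,7,8}:10
  |U|=7: {0,1,2,3,4,5,8}:1  {1,2,3,4,5,7,8}:6  {2,3,4,5,6,7,8}:15
  start at 0(j): 21
  start at 6(i): 7
sum over floor = 28

28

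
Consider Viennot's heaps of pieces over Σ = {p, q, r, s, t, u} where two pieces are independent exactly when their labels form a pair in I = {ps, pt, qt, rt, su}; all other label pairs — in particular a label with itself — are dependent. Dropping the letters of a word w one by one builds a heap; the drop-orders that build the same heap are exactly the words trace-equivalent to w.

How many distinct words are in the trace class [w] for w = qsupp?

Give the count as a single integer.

4

drop 0:q onto floor
drop 1:s onto {0:q}
drop 2:u onto {0:q}
drop 3:p onto {2:u}
drop 4:p onto {3:p}
ground layer = {0:q}
drop-orders for the pieces not yet dropped (sum over which currently-grounded one goes next):
  1 to go: {1} 1  {4} 1
  2 to go: {1,4} 2  {3,4} 1
  3 to go: {1,3,4} 3  {2,3,4} 1
  if 0:q drops first: 4 orders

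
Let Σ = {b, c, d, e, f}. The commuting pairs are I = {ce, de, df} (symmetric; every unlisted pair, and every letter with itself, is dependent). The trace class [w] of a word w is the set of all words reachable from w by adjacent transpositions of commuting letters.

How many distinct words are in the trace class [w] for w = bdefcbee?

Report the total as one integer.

3

piece 0:b — minimal
piece 1:d rests on {0:b}
piece 2:e rests on {0:b}
piece 3:f rests on {2:e}
piece 4:c rests on {1:d, 3:f}
piece 5:b rests on {4:c}
piece 6:e rests on {5:b}
piece 7:e rests on {6:e}
minimal pieces: {0:b}
ways to finish when only these pieces remain (= sum over removing one remaining piece with nothing left below it):
  1 left: {7}→1
  2 left: {6,7}→1
  3 left: {5,6,7}→1
  4 left: {4,5,6,7}→1
  5 left: {1,4,5,6,7}→1  {3,4,5,6,7}→1
  6 left: {1,3,4,5,6,7}→2  {2,3,4,5,6,7}→1
  placing 0:b first → 3 extensions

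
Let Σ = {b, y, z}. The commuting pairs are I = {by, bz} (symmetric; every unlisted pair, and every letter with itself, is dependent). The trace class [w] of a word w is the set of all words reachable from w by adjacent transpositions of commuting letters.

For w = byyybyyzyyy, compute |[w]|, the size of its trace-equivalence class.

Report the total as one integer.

#0=b has no predecessor
#1=y has no predecessor
#2=y depends on [1:y]
#3=y depends on [2:y]
#4=b depends on [0:b]
#5=y depends on [3:y]
#6=y depends on [5:y]
#7=z depends on [6:y]
#8=y depends on [7:z]
#9=y depends on [8:y]
#10=y depends on [9:y]
sources: [0:b, 1:y]
N(rest) = Σ N(rest − s) over sources s of rest; N(one piece) = 1:
  size 1 → [4]=1  [10]=1
  size 2 → [0,4]=1  [4,10]=2  [9,10]=1
  size 3 → [0,4,10]=3  [4,9,10]=3  [8,9,10]=1
  size 4 → [0,4,9,10]=6  [4,8,9,10]=4  [7,8,9,10]=1
  size 5 → [0,4,8,9,10]=10  [4,7,8,9,10]=5  [6,7,8,9,10]=1
  size 6 → [0,4,7,8,9,10]=15  [4,6,7,8,9,10]=6  [5,6,7,8,9,10]=1
  size 7 → [0,4,6,7,8,9,10]=21  [3,5,6,7,8,9,10]=1  [4,5,6,7,8,9,10]=7
  size 8 → [0,4,5,6,7,8,9,10]=28  [2,3,5,6,7,8,9,10]=1  [3,4,5,6,7,8,9,10]=8
  size 9 → [0,3,4,5,6,7,8,9,10]=36  [1,2,3,5,6,7,8,9,10]=1  [2,3,4,5,6,7,8,9,10]=9
  first=0(b) contributes 10
  first=1(y) contributes 45
|[w]| = 55

55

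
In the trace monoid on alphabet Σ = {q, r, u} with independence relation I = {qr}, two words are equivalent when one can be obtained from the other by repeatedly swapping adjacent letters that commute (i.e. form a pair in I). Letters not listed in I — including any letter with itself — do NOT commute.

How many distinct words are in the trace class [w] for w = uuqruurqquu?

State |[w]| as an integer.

6

0(u) covers ∅
1(u) covers 0:u
2(q) covers 1:u
3(r) covers 1:u
4(u) covers 2:q, 3:r
5(u) covers 4:u
6(r) covers 5:u
7(q) covers 5:u
8(q) covers 7:q
9(u) covers 6:r, 8:q
10(u) covers 9:u
floor of heap: 0:u
completions by unplaced set U, small U first (add the entries for U minus each lowest piece of U):
  |U|=1: {10}:1
  |U|=2: {9,10}:1
  |U|=3: {6,9,10}:1  {8,9,10}:1
  |U|=4: {6,8,9,10}:2  {7,8,9,10}:1
  |U|=5: {6,7,8,9,10}:3
  |U|=6: {5,6,7,8,9,10}:3
  |U|=7: {4,5,6,7,8,9,10}:3
  |U|=8: {2,4,5,6,7,8,9,10}:3  {3,4,5,6,7,8,9,10}:3
  |U|=9: {2,3,4,5,6,7,8,9,10}:6
  start at 0(u): 6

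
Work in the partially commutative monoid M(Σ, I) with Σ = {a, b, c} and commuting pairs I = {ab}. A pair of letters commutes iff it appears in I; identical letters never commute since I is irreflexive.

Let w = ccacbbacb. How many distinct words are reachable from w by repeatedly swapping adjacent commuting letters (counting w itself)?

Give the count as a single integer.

0(c) covers ∅
1(c) covers 0:c
2(a) covers 1:c
3(c) covers 2:a
4(b) covers 3:c
5(b) covers 4:b
6(a) covers 3:c
7(c) covers 5:b, 6:a
8(b) covers 7:c
floor of heap: 0:c
completions by unplaced set U, small U first (add the entries for U minus each lowest piece of U):
  |U|=1: {8}:1
  |U|=2: {7,8}:1
  |U|=3: {5,7,8}:1  {6,7,8}:1
  |U|=4: {4,5,7,8}:1  {5,6,7,8}:2
  |U|=5: {4,5,6,7,8}:3
  |U|=6: {3,4,5,6,7,8}:3
  |U|=7: {2,3,4,5,6,7,8}:3
  start at 0(c): 3

3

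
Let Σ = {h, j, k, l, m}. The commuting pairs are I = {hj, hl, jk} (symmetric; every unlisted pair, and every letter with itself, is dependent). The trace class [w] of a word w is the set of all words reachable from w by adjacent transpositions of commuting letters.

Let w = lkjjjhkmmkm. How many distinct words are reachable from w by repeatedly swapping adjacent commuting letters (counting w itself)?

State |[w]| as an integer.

piece 0:l — minimal
piece 1:k rests on {0:l}
piece 2:j rests on {0:l}
piece 3:j rests on {2:j}
piece 4:j rests on {3:j}
piece 5:h rests on {1:k}
piece 6:k rests on {5:h}
piece 7:m rests on {4:j, 6:k}
piece 8:m rests on {7:m}
piece 9:k rests on {8:m}
piece 10:m rests on {9:k}
minimal pieces: {0:l}
ways to finish when only these pieces remain (= sum over removing one remaining piece with nothing left below it):
  1 left: {10}→1
  2 left: {9,10}→1
  3 left: {8,9,10}→1
  4 left: {7,8,9,10}→1
  5 left: {4,7,8,9,10}→1  {6,7,8,9,10}→1
  6 left: {3,4,7,8,9,10}→1  {4,6,7,8,9,10}→2  {5,6,7,8,9,10}→1
  7 left: {1,5,6,7,8,9,10}→1  {2,3,4,7,8,9,10}→1  {3,4,6,7,8,9,10}→3  {4,5,6,7,8,9,10}→3
  8 left: {1,4,5,6,7,8,9,10}→4  {2,3,4,6,7,8,9,10}→4  {3,4,5,6,7,8,9,10}→6
  9 left: {1,3,4,5,6,7,8,9,10}→10  {2,3,4,5,6,7,8,9,10}→10
  placing 0:l first → 20 extensions

20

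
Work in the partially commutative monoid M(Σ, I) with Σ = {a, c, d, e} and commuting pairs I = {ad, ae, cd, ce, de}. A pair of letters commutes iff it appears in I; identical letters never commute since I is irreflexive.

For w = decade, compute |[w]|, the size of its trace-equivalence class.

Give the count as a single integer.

0(d) covers ∅
1(e) covers ∅
2(c) covers ∅
3(a) covers 2:c
4(d) covers 0:d
5(e) covers 1:e
floor of heap: 0:d, 1:e, 2:c
completions by unplaced set U, small U first (add the entries for U minus each lowest piece of U):
  |U|=1: {3}:1  {4}:1  {5}:1
  |U|=2: {0,4}:1  {1,5}:1  {2,3}:1  {3,4}:2  {3,5}:2  {4,5}:2
  |U|=3: {0,3,4}:3  {0,4,5}:3  {1,3,5}:3  {1,4,5}:3  {2,3,4}:3  {2,3,5}:3  {3,4,5}:6
  |U|=4: {0,1,4,5}:6  {0,2,3,4}:6  {0,3,4,5}:12  {1,2,3,5}:6  {1,3,4,5}:12  {2,3,4,5}:12
  start at 0(d): 30
  start at 1(e): 30
  start at 2(c): 30
sum over floor = 90

90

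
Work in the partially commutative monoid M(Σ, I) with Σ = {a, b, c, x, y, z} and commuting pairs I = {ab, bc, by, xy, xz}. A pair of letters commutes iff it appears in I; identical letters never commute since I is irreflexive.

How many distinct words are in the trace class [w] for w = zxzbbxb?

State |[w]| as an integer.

3

drop 0:z onto floor
drop 1:x onto floor
drop 2:z onto {0:z}
drop 3:b onto {1:x, 2:z}
drop 4:b onto {3:b}
drop 5:x onto {4:b}
drop 6:b onto {5:x}
ground layer = {0:z, 1:x}
drop-orders for the pieces not yet dropped (sum over which currently-grounded one goes next):
  1 to go: {6} 1
  2 to go: {5,6} 1
  3 to go: {4,5,6} 1
  4 to go: {3,4,5,6} 1
  5 to go: {1,3,4,5,6} 1  {2,3,4,5,6} 1
  if 0:z drops first: 2 orders
  if 1:x drops first: 1 orders
heap linearizations: 3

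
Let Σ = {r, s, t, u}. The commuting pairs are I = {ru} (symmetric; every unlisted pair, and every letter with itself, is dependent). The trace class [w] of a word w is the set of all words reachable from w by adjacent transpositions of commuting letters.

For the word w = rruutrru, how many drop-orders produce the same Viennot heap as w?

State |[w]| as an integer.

drop 0:r onto floor
drop 1:r onto {0:r}
drop 2:u onto floor
drop 3:u onto {2:u}
drop 4:t onto {1:r, 3:u}
drop 5:r onto {4:t}
drop 6:r onto {5:r}
drop 7:u onto {4:t}
ground layer = {0:r, 2:u}
drop-orders for the pieces not yet dropped (sum over which currently-grounded one goes next):
  1 to go: {6} 1  {7} 1
  2 to go: {5,6} 1  {6,7} 2
  3 to go: {5,6,7} 3
  4 to go: {4,5,6,7} 3
  5 to go: {1,4,5,6,7} 3  {3,4,5,6,7} 3
  6 to go: {0,1,4,5,6,7} 3  {1,3,4,5,6,7} 6  {2,3,4,5,6,7} 3
  if 0:r drops first: 9 orders
  if 2:u drops first: 9 orders
heap linearizations: 18

18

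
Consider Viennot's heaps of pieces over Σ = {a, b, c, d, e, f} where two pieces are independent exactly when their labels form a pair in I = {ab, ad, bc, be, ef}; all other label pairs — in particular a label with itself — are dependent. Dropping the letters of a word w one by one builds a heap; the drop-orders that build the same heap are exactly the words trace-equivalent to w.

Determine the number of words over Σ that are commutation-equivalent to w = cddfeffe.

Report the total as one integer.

drop 0:c onto floor
drop 1:d onto {0:c}
drop 2:d onto {1:d}
drop 3:f onto {2:d}
drop 4:e onto {2:d}
drop 5:f onto {3:f}
drop 6:f onto {5:f}
drop 7:e onto {4:e}
ground layer = {0:c}
drop-orders for the pieces not yet dropped (sum over which currently-grounded one goes next):
  1 to go: {6} 1  {7} 1
  2 to go: {4,7} 1  {5,6} 1  {6,7} 2
  3 to go: {3,5,6} 1  {4,6,7} 3  {5,6,7} 3
  4 to go: {3,5,6,7} 4  {4,5,6,7} 6
  5 to go: {3,4,5,6,7} 10
  6 to go: {2,3,4,5,6,7} 10
  if 0:c drops first: 10 orders

10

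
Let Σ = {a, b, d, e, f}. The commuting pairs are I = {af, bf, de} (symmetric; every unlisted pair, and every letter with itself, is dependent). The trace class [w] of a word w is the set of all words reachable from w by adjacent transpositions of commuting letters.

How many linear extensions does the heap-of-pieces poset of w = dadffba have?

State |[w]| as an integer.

drop 0:d onto floor
drop 1:a onto {0:d}
drop 2:d onto {1:a}
drop 3:f onto {2:d}
drop 4:f onto {3:f}
drop 5:b onto {2:d}
drop 6:a onto {5:b}
ground layer = {0:d}
drop-orders for the pieces not yet dropped (sum over which currently-grounded one goes next):
  1 to go: {4} 1  {6} 1
  2 to go: {3,4} 1  {4,6} 2  {5,6} 1
  3 to go: {3,4,6} 3  {4,5,6} 3
  4 to go: {3,4,5,6} 6
  5 to go: {2,3,4,5,6} 6
  if 0:d drops first: 6 orders

6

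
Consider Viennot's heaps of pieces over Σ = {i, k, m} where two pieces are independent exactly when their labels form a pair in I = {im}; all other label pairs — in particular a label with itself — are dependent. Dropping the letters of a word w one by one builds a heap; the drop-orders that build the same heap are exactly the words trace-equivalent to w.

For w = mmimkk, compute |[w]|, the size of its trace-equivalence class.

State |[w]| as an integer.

4

0(m) covers ∅
1(m) covers 0:m
2(i) covers ∅
3(m) covers 1:m
4(k) covers 2:i, 3:m
5(k) covers 4:k
floor of heap: 0:m, 2:i
completions by unplaced set U, small U first (add the entries for U minus each lowest piece of U):
  |U|=1: {5}:1
  |U|=2: {4,5}:1
  |U|=3: {2,4,5}:1  {3,4,5}:1
  |U|=4: {1,3,4,5}:1  {2,3,4,5}:2
  start at 0(m): 3
  start at 2(i): 1
sum over floor = 4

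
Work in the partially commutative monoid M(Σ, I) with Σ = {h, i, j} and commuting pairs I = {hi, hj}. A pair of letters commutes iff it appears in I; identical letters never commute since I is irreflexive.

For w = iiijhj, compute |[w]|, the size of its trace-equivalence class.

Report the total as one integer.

6

0(i) covers ∅
1(i) covers 0:i
2(i) covers 1:i
3(j) covers 2:i
4(h) covers ∅
5(j) covers 3:j
floor of heap: 0:i, 4:h
completions by unplaced set U, small U first (add the entries for U minus each lowest piece of U):
  |U|=1: {4}:1  {5}:1
  |U|=2: {3,5}:1  {4,5}:2
  |U|=3: {2,3,5}:1  {3,4,5}:3
  |U|=4: {1,2,3,5}:1  {2,3,4,5}:4
  start at 0(i): 5
  start at 4(h): 1
sum over floor = 6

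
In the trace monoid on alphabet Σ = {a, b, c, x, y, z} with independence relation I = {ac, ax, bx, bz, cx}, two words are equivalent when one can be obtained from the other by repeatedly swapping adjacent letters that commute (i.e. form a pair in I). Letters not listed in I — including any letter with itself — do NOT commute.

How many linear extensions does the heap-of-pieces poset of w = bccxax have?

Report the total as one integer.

45

drop 0:b onto floor
drop 1:c onto {0:b}
drop 2:c onto {1:c}
drop 3:x onto floor
drop 4:a onto {0:b}
drop 5:x onto {3:x}
ground layer = {0:b, 3:x}
drop-orders for the pieces not yet dropped (sum over which currently-grounded one goes next):
  1 to go: {2} 1  {4} 1  {5} 1
  2 to go: {1,2} 1  {2,4} 2  {2,5} 2  {3,5} 1  {4,5} 2
  3 to go: {1,2,4} 3  {1,2,5} 3  {2,3,5} 3  {2,4,5} 6  {3,4,5} 3
  4 to go: {0,1,2,4} 3  {1,2,3,5} 6  {1,2,4,5} 12  {2,3,4,5} 12
  if 0:b drops first: 30 orders
  if 3:x drops first: 15 orders
heap linearizations: 45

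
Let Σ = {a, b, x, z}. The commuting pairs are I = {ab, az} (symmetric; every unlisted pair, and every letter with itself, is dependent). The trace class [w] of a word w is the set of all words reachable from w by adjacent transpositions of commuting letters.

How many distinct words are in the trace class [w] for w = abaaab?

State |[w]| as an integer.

drop 0:a onto floor
drop 1:b onto floor
drop 2:a onto {0:a}
drop 3:a onto {2:a}
drop 4:a onto {3:a}
drop 5:b onto {1:b}
ground layer = {0:a, 1:b}
drop-orders for the pieces not yet dropped (sum over which currently-grounded one goes next):
  1 to go: {4} 1  {5} 1
  2 to go: {1,5} 1  {3,4} 1  {4,5} 2
  3 to go: {1,4,5} 3  {2,3,4} 1  {3,4,5} 3
  4 to go: {0,2,3,4} 1  {1,3,4,5} 6  {2,3,4,5} 4
  if 0:a drops first: 10 orders
  if 1:b drops first: 5 orders
heap linearizations: 15

15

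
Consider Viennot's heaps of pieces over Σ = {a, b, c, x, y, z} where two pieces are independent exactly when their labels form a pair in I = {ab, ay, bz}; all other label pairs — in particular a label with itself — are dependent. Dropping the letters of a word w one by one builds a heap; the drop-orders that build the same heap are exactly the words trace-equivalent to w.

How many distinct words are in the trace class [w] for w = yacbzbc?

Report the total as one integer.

0(y) covers ∅
1(a) covers ∅
2(c) covers 0:y, 1:a
3(b) covers 2:c
4(z) covers 2:c
5(b) covers 3:b
6(c) covers 4:z, 5:b
floor of heap: 0:y, 1:a
completions by unplaced set U, small U first (add the entries for U minus each lowest piece of U):
  |U|=1: {6}:1
  |U|=2: {4,6}:1  {5,6}:1
  |U|=3: {3,5,6}:1  {4,5,6}:2
  |U|=4: {3,4,5,6}:3
  |U|=5: {2,3,4,5,6}:3
  start at 0(y): 3
  start at 1(a): 3
sum over floor = 6

6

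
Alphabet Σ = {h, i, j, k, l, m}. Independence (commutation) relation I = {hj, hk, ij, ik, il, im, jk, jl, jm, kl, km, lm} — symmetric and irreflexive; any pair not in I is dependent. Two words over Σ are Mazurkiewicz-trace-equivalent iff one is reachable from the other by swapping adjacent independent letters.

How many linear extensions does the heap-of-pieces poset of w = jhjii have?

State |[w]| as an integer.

drop 0:j onto floor
drop 1:h onto floor
drop 2:j onto {0:j}
drop 3:i onto {1:h}
drop 4:i onto {3:i}
ground layer = {0:j, 1:h}
drop-orders for the pieces not yet dropped (sum over which currently-grounded one goes next):
  1 to go: {2} 1  {4} 1
  2 to go: {0,2} 1  {2,4} 2  {3,4} 1
  3 to go: {0,2,4} 3  {1,3,4} 1  {2,3,4} 3
  if 0:j drops first: 4 orders
  if 1:h drops first: 6 orders
heap linearizations: 10

10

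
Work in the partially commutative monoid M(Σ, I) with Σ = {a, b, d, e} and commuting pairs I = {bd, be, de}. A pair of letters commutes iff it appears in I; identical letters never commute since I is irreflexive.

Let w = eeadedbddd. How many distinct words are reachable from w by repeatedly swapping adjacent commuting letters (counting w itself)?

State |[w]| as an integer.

42

drop 0:e onto floor
drop 1:e onto {0:e}
drop 2:a onto {1:e}
drop 3:d onto {2:a}
drop 4:e onto {2:a}
drop 5:d onto {3:d}
drop 6:b onto {2:a}
drop 7:d onto {5:d}
drop 8:d onto {7:d}
drop 9:d onto {8:d}
ground layer = {0:e}
drop-orders for the pieces not yet dropped (sum over which currently-grounded one goes next):
  1 to go: {4} 1  {6} 1  {9} 1
  2 to go: {4,6} 2  {4,9} 2  {6,9} 2  {8,9} 1
  3 to go: {4,6,9} 6  {4,8,9} 3  {6,8,9} 3  {7,8,9} 1
  4 to go: {4,6,8,9} 12  {4,7,8,9} 4  {5,7,8,9} 1  {6,7,8,9} 4
  5 to go: {3,5,7,8,9} 1  {4,5,7,8,9} 5  {4,6,7,8,9} 20  {5,6,7,8,9} 5
  6 to go: {3,4,5,7,8,9} 6  {3,5,6,7,8,9} 6  {4,5,6,7,8,9} 30
  7 to go: {3,4,5,6,7,8,9} 42
  8 to go: {2,3,4,5,6,7,8,9} 42
  if 0:e drops first: 42 orders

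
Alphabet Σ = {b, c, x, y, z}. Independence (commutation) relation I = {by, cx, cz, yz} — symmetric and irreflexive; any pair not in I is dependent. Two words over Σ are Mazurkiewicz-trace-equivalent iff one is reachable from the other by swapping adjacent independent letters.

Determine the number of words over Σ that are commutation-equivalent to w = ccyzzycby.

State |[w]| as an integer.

drop 0:c onto floor
drop 1:c onto {0:c}
drop 2:y onto {1:c}
drop 3:z onto floor
drop 4:z onto {3:z}
drop 5:y onto {2:y}
drop 6:c onto {5:y}
drop 7:b onto {4:z, 6:c}
drop 8:y onto {6:c}
ground layer = {0:c, 3:z}
drop-orders for the pieces not yet dropped (sum over which currently-grounded one goes next):
  1 to go: {7} 1  {8} 1
  2 to go: {4,7} 1  {7,8} 2
  3 to go: {3,4,7} 1  {4,7,8} 3  {6,7,8} 2
  4 to go: {3,4,7,8} 4  {4,6,7,8} 5  {5,6,7,8} 2
  5 to go: {2,5,6,7,8} 2  {3,4,6,7,8} 9  {4,5,6,7,8} 7
  6 to go: {1,2,5,6,7,8} 2  {2,4,5,6,7,8} 9  {3,4,5,6,7,8} 16
  7 to go: {0,1,2,5,6,7,8} 2  {1,2,4,5,6,7,8} 11  {2,3,4,5,6,7,8} 25
  if 0:c drops first: 36 orders
  if 3:z drops first: 13 orders
heap linearizations: 49

49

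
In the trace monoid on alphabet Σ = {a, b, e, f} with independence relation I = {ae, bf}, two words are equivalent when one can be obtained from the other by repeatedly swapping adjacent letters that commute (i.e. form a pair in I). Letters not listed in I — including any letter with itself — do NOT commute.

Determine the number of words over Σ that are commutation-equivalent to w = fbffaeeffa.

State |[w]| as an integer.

drop 0:f onto floor
drop 1:b onto floor
drop 2:f onto {0:f}
drop 3:f onto {2:f}
drop 4:a onto {1:b, 3:f}
drop 5:e onto {1:b, 3:f}
drop 6:e onto {5:e}
drop 7:f onto {4:a, 6:e}
drop 8:f onto {7:f}
drop 9:a onto {8:f}
ground layer = {0:f, 1:b}
drop-orders for the pieces not yet dropped (sum over which currently-grounded one goes next):
  1 to go: {9} 1
  2 to go: {8,9} 1
  3 to go: {7,8,9} 1
  4 to go: {4,7,8,9} 1  {6,7,8,9} 1
  5 to go: {4,6,7,8,9} 2  {5,6,7,8,9} 1
  6 to go: {4,5,6,7,8,9} 3
  7 to go: {1,4,5,6,7,8,9} 3  {3,4,5,6,7,8,9} 3
  8 to go: {1,3,4,5,6,7,8,9} 6  {2,3,4,5,6,7,8,9} 3
  if 0:f drops first: 9 orders
  if 1:b drops first: 3 orders
heap linearizations: 12

12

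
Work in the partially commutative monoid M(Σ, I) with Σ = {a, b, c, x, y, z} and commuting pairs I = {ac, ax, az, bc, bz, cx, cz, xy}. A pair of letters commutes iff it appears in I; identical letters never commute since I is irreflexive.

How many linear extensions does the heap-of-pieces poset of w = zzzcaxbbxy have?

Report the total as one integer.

85

piece 0:z — minimal
piece 1:z rests on {0:z}
piece 2:z rests on {1:z}
piece 3:c — minimal
piece 4:a — minimal
piece 5:x rests on {2:z}
piece 6:b rests on {4:a, 5:x}
piece 7:b rests on {6:b}
piece 8:x rests on {7:b}
piece 9:y rests on {3:c, 7:b}
minimal pieces: {0:z, 3:c, 4:a}
ways to finish when only these pieces remain (= sum over removing one remaining piece with nothing left below it):
  1 left: {8}→1  {9}→1
  2 left: {3,9}→1  {8,9}→2
  3 left: {3,8,9}→3  {7,8,9}→2
  4 left: {3,7,8,9}→5  {6,7,8,9}→2
  5 left: {3,6,7,8,9}→7  {4,6,7,8,9}→2  {5,6,7,8,9}→2
  6 left: {2,5,6,7,8,9}→2  {3,4,6,7,8,9}→9  {3,5,6,7,8,9}→9  {4,5,6,7,8,9}→4
  7 left: {1,2,5,6,7,8,9}→2  {2,3,5,6,7,8,9}→11  {2,4,5,6,7,8,9}→6  {3,4,5,6,7,8,9}→22
  8 left: {0,1,2,5,6,7,8,9}→2  {1,2,3,5,6,7,8,9}→13  {1,2,4,5,6,7,8,9}→8  {2,3,4,5,6,7,8,9}→39
  placing 0:z first → 60 extensions
  placing 3:c first → 10 extensions
  placing 4:a first → 15 extensions
total linear extensions = 85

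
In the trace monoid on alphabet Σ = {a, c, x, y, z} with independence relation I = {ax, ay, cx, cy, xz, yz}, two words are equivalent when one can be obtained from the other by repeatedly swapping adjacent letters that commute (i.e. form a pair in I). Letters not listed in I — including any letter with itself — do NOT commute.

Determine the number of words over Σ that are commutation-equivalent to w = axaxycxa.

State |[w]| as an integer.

70

0(a) covers ∅
1(x) covers ∅
2(a) covers 0:a
3(x) covers 1:x
4(y) covers 3:x
5(c) covers 2:a
6(x) covers 4:y
7(a) covers 5:c
floor of heap: 0:a, 1:x
completions by unplaced set U, small U first (add the entries for U minus each lowest piece of U):
  |U|=1: {6}:1  {7}:1
  |U|=2: {4,6}:1  {5,7}:1  {6,7}:2
  |U|=3: {2,5,7}:1  {3,4,6}:1  {4,6,7}:3  {5,6,7}:3
  |U|=4: {0,2,5,7}:1  {1,3,4,6}:1  {2,5,6,7}:4  {3,4,6,7}:4  {4,5,6,7}:6
  |U|=5: {0,2,5,6,7}:5  {1,3,4,6,7}:5  {2,4,5,6,7}:10  {3,4,5,6,7}:10
  |U|=6: {0,2,4,5,6,7}:15  {1,3,4,5,6,7}:15  {2,3,4,5,6,7}:20
  start at 0(a): 35
  start at 1(x): 35
sum over floor = 70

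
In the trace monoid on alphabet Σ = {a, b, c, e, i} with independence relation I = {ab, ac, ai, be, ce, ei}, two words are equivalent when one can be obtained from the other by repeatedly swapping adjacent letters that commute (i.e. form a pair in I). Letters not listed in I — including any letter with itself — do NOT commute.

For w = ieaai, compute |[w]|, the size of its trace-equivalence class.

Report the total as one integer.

10

0(i) covers ∅
1(e) covers ∅
2(a) covers 1:e
3(a) covers 2:a
4(i) covers 0:i
floor of heap: 0:i, 1:e
completions by unplaced set U, small U first (add the entries for U minus each lowest piece of U):
  |U|=1: {3}:1  {4}:1
  |U|=2: {0,4}:1  {2,3}:1  {3,4}:2
  |U|=3: {0,3,4}:3  {1,2,3}:1  {2,3,4}:3
  start at 0(i): 4
  start at 1(e): 6
sum over floor = 10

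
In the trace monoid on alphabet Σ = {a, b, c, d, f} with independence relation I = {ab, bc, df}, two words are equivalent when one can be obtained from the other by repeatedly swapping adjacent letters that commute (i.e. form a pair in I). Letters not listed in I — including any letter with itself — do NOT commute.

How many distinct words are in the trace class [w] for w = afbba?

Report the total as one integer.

drop 0:a onto floor
drop 1:f onto {0:a}
drop 2:b onto {1:f}
drop 3:b onto {2:b}
drop 4:a onto {1:f}
ground layer = {0:a}
drop-orders for the pieces not yet dropped (sum over which currently-grounded one goes next):
  1 to go: {3} 1  {4} 1
  2 to go: {2,3} 1  {3,4} 2
  3 to go: {2,3,4} 3
  if 0:a drops first: 3 orders

3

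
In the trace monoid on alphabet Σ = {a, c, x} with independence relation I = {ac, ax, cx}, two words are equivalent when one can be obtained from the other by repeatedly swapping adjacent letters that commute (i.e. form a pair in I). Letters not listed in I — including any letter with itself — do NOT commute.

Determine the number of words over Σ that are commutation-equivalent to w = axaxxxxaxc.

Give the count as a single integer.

#0=a has no predecessor
#1=x has no predecessor
#2=a depends on [0:a]
#3=x depends on [1:x]
#4=x depends on [3:x]
#5=x depends on [4:x]
#6=x depends on [5:x]
#7=a depends on [2:a]
#8=x depends on [6:x]
#9=c has no predecessor
sources: [0:a, 1:x, 9:c]
N(rest) = Σ N(rest − s) over sources s of rest; N(one piece) = 1:
  size 1 → [7]=1  [8]=1  [9]=1
  size 2 → [2,7]=1  [6,8]=1  [7,8]=2  [7,9]=2  [8,9]=2
  size 3 → [0,2,7]=1  [2,7,8]=3  [2,7,9]=3  [5,6,8]=1  [6,7,8]=3  [6,8,9]=3  [7,8,9]=6
  size 4 → [0,2,7,8]=4  [0,2,7,9]=4  [2,6,7,8]=6  [2,7,8,9]=12  [4,5,6,8]=1  [5,6,7,8]=4  [5,6,8,9]=4  [6,7,8,9]=12
  size 5 → [0,2,6,7,8]=10  [0,2,7,8,9]=20  [2,5,6,7,8]=10  [2,6,7,8,9]=30  [3,4,5,6,8]=1  [4,5,6,7,8]=5  [4,5,6,8,9]=5  [5,6,7,8,9]=20
  size 6 → [0,2,5,6,7,8]=20  [0,2,6,7,8,9]=60  [1,3,4,5,6,8]=1  [2,4,5,6,7,8]=15  [2,5,6,7,8,9]=60  [3,4,5,6,7,8]=6  [3,4,5,6,8,9]=6  [4,5,6,7,8,9]=30
  size 7 → [0,2,4,5,6,7,8]=35  [0,2,5,6,7,8,9]=140  [1,3,4,5,6,7,8]=7  [1,3,4,5,6,8,9]=7  [2,3,4,5,6,7,8]=21  [2,4,5,6,7,8,9]=105  [3,4,5,6,7,8,9]=42
  size 8 → [0,2,3,4,5,6,7,8]=56  [0,2,4,5,6,7,8,9]=280  [1,2,3,4,5,6,7,8]=28  [1,3,4,5,6,7,8,9]=56  [2,3,4,5,6,7,8,9]=168
  first=0(a) contributes 252
  first=1(x) contributes 504
  first=9(c) contributes 84
|[w]| = 840

840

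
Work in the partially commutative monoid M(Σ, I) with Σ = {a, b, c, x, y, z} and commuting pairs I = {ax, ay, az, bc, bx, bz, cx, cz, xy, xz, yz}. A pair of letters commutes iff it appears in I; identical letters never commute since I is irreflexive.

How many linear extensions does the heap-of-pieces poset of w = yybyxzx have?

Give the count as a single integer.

105

#0=y has no predecessor
#1=y depends on [0:y]
#2=b depends on [1:y]
#3=y depends on [2:b]
#4=x has no predecessor
#5=z has no predecessor
#6=x depends on [4:x]
sources: [0:y, 4:x, 5:z]
N(rest) = Σ N(rest − s) over sources s of rest; N(one piece) = 1:
  size 1 → [3]=1  [5]=1  [6]=1
  size 2 → [2,3]=1  [3,5]=2  [3,6]=2  [4,6]=1  [5,6]=2
  size 3 → [1,2,3]=1  [2,3,5]=3  [2,3,6]=3  [3,4,6]=3  [3,5,6]=6  [4,5,6]=3
  size 4 → [0,1,2,3]=1  [1,2,3,5]=4  [1,2,3,6]=4  [2,3,4,6]=6  [2,3,5,6]=12  [3,4,5,6]=12
  size 5 → [0,1,2,3,5]=5  [0,1,2,3,6]=5  [1,2,3,4,6]=10  [1,2,3,5,6]=20  [2,3,4,5,6]=30
  first=0(y) contributes 60
  first=4(x) contributes 30
  first=5(z) contributes 15
|[w]| = 105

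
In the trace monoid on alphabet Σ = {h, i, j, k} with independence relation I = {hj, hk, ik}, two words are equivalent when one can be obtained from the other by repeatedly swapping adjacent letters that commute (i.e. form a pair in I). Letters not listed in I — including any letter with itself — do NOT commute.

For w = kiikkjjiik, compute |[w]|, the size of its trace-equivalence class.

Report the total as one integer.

drop 0:k onto floor
drop 1:i onto floor
drop 2:i onto {1:i}
drop 3:k onto {0:k}
drop 4:k onto {3:k}
drop 5:j onto {2:i, 4:k}
drop 6:j onto {5:j}
drop 7:i onto {6:j}
drop 8:i onto {7:i}
drop 9:k onto {6:j}
ground layer = {0:k, 1:i}
drop-orders for the pieces not yet dropped (sum over which currently-grounded one goes next):
  1 to go: {8} 1  {9} 1
  2 to go: {7,8} 1  {8,9} 2
  3 to go: {7,8,9} 3
  4 to go: {6,7,8,9} 3
  5 to go: {5,6,7,8,9} 3
  6 to go: {2,5,6,7,8,9} 3  {4,5,6,7,8,9} 3
  7 to go: {1,2,5,6,7,8,9} 3  {2,4,5,6,7,8,9} 6  {3,4,5,6,7,8,9} 3
  8 to go: {0,3,4,5,6,7,8,9} 3  {1,2,4,5,6,7,8,9} 9  {2,3,4,5,6,7,8,9} 9
  if 0:k drops first: 18 orders
  if 1:i drops first: 12 orders
heap linearizations: 30

30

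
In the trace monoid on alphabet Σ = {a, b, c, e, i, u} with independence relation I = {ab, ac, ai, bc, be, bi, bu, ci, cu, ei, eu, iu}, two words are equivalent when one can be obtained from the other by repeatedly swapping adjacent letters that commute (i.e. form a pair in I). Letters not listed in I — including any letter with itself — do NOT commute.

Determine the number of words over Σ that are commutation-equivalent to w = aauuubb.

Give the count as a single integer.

#0=a has no predecessor
#1=a depends on [0:a]
#2=u depends on [1:a]
#3=u depends on [2:u]
#4=u depends on [3:u]
#5=b has no predecessor
#6=b depends on [5:b]
sources: [0:a, 5:b]
N(rest) = Σ N(rest − s) over sources s of rest; N(one piece) = 1:
  size 1 → [4]=1  [6]=1
  size 2 → [3,4]=1  [4,6]=2  [5,6]=1
  size 3 → [2,3,4]=1  [3,4,6]=3  [4,5,6]=3
  size 4 → [1,2,3,4]=1  [2,3,4,6]=4  [3,4,5,6]=6
  size 5 → [0,1,2,3,4]=1  [1,2,3,4,6]=5  [2,3,4,5,6]=10
  first=0(a) contributes 15
  first=5(b) contributes 6
|[w]| = 21

21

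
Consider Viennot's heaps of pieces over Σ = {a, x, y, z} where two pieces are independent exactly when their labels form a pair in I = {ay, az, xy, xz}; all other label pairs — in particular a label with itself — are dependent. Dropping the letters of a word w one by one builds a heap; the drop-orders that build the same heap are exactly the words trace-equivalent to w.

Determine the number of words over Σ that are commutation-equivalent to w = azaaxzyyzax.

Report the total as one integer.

462

0(a) covers ∅
1(z) covers ∅
2(a) covers 0:a
3(a) covers 2:a
4(x) covers 3:a
5(z) covers 1:z
6(y) covers 5:z
7(y) covers 6:y
8(z) covers 7:y
9(a) covers 4:x
10(x) covers 9:a
floor of heap: 0:a, 1:z
completions by unplaced set U, small U first (add the entries for U minus each lowest piece of U):
  |U|=1: {8}:1  {10}:1
  |U|=2: {7,8}:1  {8,10}:2  {9,10}:1
  |U|=3: {4,9,10}:1  {6,7,8}:1  {7,8,10}:3  {8,9,10}:3
  |U|=4: {3,4,9,10}:1  {4,8,9,10}:4  {5,6,7,8}:1  {6,7,8,10}:4  {7,8,9,10}:6
  |U|=5: {1,5,6,7,8}:1  {2,3,4,9,10}:1  {3,4,8,9,10}:5  {4,7,8,9,10}:10  {5,6,7,8,10}:5  {6,7,8,9,10}:10
  |U|=6: {0,2,3,4,9,10}:1  {1,5,6,7,8,10}:6  {2,3,4,8,9,10}:6  {3,4,7,8,9,10}:15  {4,6,7,8,9,10}:20  {5,6,7,8,9,10}:15
  |U|=7: {0,2,3,4,8,9,10}:7  {1,5,6,7,8,9,10}:21  {2,3,4,7,8,9,10}:21  {3,4,6,7,8,9,10}:35  {4,5,6,7,8,9,10}:35
  |U|=8: {0,2,3,4,7,8,9,10}:28  {1,4,5,6,7,8,9,10}:56  {2,3,4,6,7,8,9,10}:56  {3,4,5,6,7,8,9,10}:70
  |U|=9: {0,2,3,4,6,7,8,9,10}:84  {1,3,4,5,6,7,8,9,10}:126  {2,3,4,5,6,7,8,9,10}:126
  start at 0(a): 252
  start at 1(z): 210
sum over floor = 462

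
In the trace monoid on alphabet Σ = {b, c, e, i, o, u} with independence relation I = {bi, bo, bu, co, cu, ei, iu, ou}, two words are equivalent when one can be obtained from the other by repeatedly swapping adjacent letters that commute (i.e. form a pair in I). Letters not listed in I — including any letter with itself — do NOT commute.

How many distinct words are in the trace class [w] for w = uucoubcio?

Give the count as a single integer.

drop 0:u onto floor
drop 1:u onto {0:u}
drop 2:c onto floor
drop 3:o onto floor
drop 4:u onto {1:u}
drop 5:b onto {2:c}
drop 6:c onto {5:b}
drop 7:i onto {3:o, 6:c}
drop 8:o onto {7:i}
ground layer = {0:u, 2:c, 3:o}
drop-orders for the pieces not yet dropped (sum over which currently-grounded one goes next):
  1 to go: {4} 1  {8} 1
  2 to go: {1,4} 1  {4,8} 2  {7,8} 1
  3 to go: {0,1,4} 1  {1,4,8} 3  {3,7,8} 1  {4,7,8} 3  {6,7,8} 1
  4 to go: {0,1,4,8} 4  {1,4,7,8} 6  {3,4,7,8} 4  {3,6,7,8} 2  {4,6,7,8} 4  {5,6,7,8} 1
  5 to go: {0,1,4,7,8} 10  {1,3,4,7,8} 10  {1,4,6,7,8} 10  {2,5,6,7,8} 1  {3,4,6,7,8} 10  {3,5,6,7,8} 3  {4,5,6,7,8} 5
  6 to go: {0,1,3,4,7,8} 20  {0,1,4,6,7,8} 20  {1,3,4,6,7,8} 30  {1,4,5,6,7,8} 15  {2,3,5,6,7,8} 4  {2,4,5,6,7,8} 6  {3,4,5,6,7,8} 18
  7 to go: {0,1,3,4,6,7,8} 70  {0,1,4,5,6,7,8} 35  {1,2,4,5,6,7,8} 21  {1,3,4,5,6,7,8} 63  {2,3,4,5,6,7,8} 28
  if 0:u drops first: 112 orders
  if 2:c drops first: 168 orders
  if 3:o drops first: 56 orders
heap linearizations: 336

336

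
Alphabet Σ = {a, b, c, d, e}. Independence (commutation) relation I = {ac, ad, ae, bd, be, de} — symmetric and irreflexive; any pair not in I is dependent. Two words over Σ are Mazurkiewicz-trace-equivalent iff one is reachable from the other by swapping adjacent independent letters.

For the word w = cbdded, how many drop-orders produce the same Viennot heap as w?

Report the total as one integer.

20

#0=c has no predecessor
#1=b depends on [0:c]
#2=d depends on [0:c]
#3=d depends on [2:d]
#4=e depends on [0:c]
#5=d depends on [3:d]
sources: [0:c]
N(rest) = Σ N(rest − s) over sources s of rest; N(one piece) = 1:
  size 1 → [1]=1  [4]=1  [5]=1
  size 2 → [1,4]=2  [1,5]=2  [3,5]=1  [4,5]=2
  size 3 → [1,3,5]=3  [1,4,5]=6  [2,3,5]=1  [3,4,5]=3
  size 4 → [1,2,3,5]=4  [1,3,4,5]=12  [2,3,4,5]=4
  first=0(c) contributes 20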